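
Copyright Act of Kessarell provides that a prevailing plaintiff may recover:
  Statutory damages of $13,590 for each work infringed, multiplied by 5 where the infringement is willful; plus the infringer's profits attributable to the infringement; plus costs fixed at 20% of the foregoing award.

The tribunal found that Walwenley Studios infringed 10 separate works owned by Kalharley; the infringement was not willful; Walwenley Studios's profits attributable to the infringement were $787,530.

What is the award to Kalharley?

Statutory damages: 10 × $13,590 = $135,900
Infringement not willful: no ×5 enhancement.
Combined award: $135,900 + $787,530 = $923,430
Costs: 20% of $923,430 = $184,686
Award plus costs: $923,430 + $184,686 = $1,108,116

$1,108,116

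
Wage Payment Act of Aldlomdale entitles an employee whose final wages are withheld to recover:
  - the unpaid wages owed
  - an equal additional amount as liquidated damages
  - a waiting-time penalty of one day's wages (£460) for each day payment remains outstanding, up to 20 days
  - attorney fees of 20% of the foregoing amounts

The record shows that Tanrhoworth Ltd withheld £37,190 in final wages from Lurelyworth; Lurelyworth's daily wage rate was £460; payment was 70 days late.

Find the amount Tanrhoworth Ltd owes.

£100,296

Liquidated damages (equal amount): £37,190
Penalty days: min(70, 20) = 20
Waiting-time penalty: 20 × £460 = £9,200
Subtotal: £37,190 + £37,190 + £9,200 = £83,580
Attorney fees: 20% of £83,580 = £16,716
Total award: £83,580 + £16,716 = £100,296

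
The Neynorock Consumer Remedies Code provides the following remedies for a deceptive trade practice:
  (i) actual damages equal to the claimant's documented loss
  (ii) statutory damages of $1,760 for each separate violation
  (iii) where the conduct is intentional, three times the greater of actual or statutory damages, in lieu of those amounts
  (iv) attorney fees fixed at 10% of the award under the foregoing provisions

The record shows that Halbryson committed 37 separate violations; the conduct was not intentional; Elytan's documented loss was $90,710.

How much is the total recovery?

Statutory damages: 37 × $1,760 = $65,120
Conduct not intentional: the in-lieu enhancement does not apply.
Actual plus statutory damages: $90,710 + $65,120 = $155,830
Attorney fees: 10% of $155,830 = $15,583
Total recovery: $155,830 + $15,583 = $171,413

$171,413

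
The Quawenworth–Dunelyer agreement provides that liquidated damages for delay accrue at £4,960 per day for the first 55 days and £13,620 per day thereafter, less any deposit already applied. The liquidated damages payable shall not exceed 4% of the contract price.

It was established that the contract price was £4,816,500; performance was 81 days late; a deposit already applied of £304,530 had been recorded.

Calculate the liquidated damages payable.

£192,660

First 55 days: 55 × £4,960 = £272,800
Remaining days: (81 − 55) × £13,620 = £354,120
Accrued per-day damages: £272,800 + £354,120 = £626,920
Less deposit already applied: £626,920 − £304,530 = £322,390
Cap: 4% of £4,816,500 = £192,660
Cap at £192,660: £322,390 exceeds the cap → £192,660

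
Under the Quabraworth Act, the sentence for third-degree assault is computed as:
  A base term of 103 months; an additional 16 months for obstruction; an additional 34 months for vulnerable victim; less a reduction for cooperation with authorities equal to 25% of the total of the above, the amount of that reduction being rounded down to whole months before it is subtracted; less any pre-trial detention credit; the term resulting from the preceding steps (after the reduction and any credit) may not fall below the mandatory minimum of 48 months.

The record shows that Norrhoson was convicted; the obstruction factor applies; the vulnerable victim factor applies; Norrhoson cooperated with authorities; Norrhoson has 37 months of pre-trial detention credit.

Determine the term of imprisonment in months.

Obstruction enhancement: +16 months
Vulnerable victim enhancement: +34 months
Adjusted term: 103 months + 16 months + 34 months = 153 months
Cooperation with authorities reduction: 25% of 153 months = 38 months (rounded down)
After reduction: 153 − 38 = 115 months
Less pre-trial detention credit: 115 months − 37 months = 78 months
Minimum 48 months: 78 months meets the minimum, no increase.

78 months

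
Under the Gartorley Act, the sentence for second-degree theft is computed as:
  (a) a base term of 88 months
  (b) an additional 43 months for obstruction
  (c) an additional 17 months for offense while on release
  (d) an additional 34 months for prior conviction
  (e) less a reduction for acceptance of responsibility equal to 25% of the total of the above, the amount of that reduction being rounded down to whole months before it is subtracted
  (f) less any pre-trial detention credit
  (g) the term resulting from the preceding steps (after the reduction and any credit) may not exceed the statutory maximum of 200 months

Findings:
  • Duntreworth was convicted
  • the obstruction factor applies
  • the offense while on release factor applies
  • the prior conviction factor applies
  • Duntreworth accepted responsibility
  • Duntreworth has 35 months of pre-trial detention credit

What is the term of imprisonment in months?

Obstruction enhancement: +43 months
Offense while on release enhancement: +17 months
Prior conviction enhancement: +34 months
Adjusted term: 88 months + 43 months + 17 months + 34 months = 182 months
Acceptance of responsibility reduction: 25% of 182 months = 45 months (rounded down)
After reduction: 182 − 45 = 137 months
Less pre-trial detention credit: 137 months − 35 months = 102 months
Cap at 200 months: 102 months is within the cap, no reduction.

102 months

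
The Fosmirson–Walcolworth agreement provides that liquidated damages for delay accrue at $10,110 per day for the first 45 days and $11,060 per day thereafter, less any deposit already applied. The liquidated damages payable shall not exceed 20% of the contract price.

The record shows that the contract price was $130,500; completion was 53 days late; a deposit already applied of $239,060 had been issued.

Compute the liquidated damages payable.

First 45 days: 45 × $10,110 = $454,950
Remaining days: (53 − 45) × $11,060 = $88,480
Accrued per-day damages: $454,950 + $88,480 = $543,430
Less deposit already applied: $543,430 − $239,060 = $304,370
Cap: 20% of $130,500 = $26,100
Cap at $26,100: $304,370 exceeds the cap → $26,100

Liquidated damages: $26,100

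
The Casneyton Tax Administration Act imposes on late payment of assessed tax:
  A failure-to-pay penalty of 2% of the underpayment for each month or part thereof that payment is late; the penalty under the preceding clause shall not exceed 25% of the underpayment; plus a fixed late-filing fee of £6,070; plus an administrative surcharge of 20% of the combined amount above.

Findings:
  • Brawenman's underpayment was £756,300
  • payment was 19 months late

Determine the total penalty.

£234,174

Accrued rate: 2% × 19 = 38%, capped at 25% → 25%
Failure-to-pay penalty: 25% of £756,300 = £189,075
Penalty before surcharge: £189,075 + £6,070 = £195,145
Administrative surcharge: 20% of £195,145 = £39,029
Total penalty: £195,145 + £39,029 = £234,174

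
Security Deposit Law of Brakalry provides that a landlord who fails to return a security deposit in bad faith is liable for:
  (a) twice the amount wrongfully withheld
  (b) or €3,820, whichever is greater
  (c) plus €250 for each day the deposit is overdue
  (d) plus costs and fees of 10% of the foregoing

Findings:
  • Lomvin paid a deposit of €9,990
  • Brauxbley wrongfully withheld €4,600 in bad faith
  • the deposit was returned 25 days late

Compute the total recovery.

Doubled: 2 × €4,600 = €9,200
Minimum €3,820: €9,200 meets the minimum, no increase.
Late-return penalty: 25 × €250 = €6,250
Damages plus late penalty: €9,200 + €6,250 = €15,450
Costs and fees: 10% of €15,450 = €1,545
Total recovery: €15,450 + €1,545 = €16,995

€16,995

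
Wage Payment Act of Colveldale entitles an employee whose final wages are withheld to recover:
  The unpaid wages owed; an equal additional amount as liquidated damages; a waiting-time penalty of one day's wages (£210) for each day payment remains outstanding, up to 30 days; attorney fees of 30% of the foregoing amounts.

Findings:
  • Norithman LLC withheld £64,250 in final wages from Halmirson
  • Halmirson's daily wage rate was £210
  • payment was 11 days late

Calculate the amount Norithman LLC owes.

Liquidated damages (equal amount): £64,250
Penalty days: min(11, 30) = 11
Waiting-time penalty: 11 × £210 = £2,310
Subtotal: £64,250 + £64,250 + £2,310 = £130,810
Attorney fees: 30% of £130,810 = £39,243
Total award: £130,810 + £39,243 = £170,053

Total award: £170,053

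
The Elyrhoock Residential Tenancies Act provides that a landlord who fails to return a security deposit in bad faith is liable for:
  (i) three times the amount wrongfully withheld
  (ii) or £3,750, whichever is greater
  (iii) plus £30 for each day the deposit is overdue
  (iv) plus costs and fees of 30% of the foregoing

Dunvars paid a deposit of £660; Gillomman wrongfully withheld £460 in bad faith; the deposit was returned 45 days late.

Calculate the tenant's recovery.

£6,630

Trebled: 3 × £460 = £1,380
Minimum £3,750: £1,380 is below the minimum → £3,750
Late-return penalty: 45 × £30 = £1,350
Damages plus late penalty: £3,750 + £1,350 = £5,100
Costs and fees: 30% of £5,100 = £1,530
Total recovery: £5,100 + £1,530 = £6,630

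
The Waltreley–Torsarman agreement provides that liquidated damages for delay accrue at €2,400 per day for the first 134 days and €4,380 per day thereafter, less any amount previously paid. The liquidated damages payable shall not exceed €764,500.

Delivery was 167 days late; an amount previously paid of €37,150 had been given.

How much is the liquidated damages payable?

€428,990

First 134 days: 134 × €2,400 = €321,600
Remaining days: (167 − 134) × €4,380 = €144,540
Accrued per-day damages: €321,600 + €144,540 = €466,140
Less amount previously paid: €466,140 − €37,150 = €428,990
Cap at €764,500: €428,990 is within the cap, no reduction.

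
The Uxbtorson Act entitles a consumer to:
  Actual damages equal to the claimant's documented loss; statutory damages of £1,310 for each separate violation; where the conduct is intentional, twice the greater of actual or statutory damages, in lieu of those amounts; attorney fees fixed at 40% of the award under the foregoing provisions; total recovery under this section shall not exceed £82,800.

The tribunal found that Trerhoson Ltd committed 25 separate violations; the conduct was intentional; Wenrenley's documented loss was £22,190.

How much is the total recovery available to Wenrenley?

£82,800

Statutory damages: 25 × £1,310 = £32,750
Greater of actual damages (£22,190) or statutory damages (£32,750): £32,750
Doubled: 2 × £32,750 = £65,500
Attorney fees: 40% of £65,500 = £26,200
Total before cap: £65,500 + £26,200 = £91,700
Cap at £82,800: £91,700 exceeds the cap → £82,800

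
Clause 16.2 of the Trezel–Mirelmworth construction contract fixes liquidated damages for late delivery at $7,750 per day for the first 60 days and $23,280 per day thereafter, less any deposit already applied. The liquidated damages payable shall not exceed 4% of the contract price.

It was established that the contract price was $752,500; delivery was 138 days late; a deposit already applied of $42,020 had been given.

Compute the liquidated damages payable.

$30,100

First 60 days: 60 × $7,750 = $465,000
Remaining days: (138 − 60) × $23,280 = $1,815,840
Accrued per-day damages: $465,000 + $1,815,840 = $2,280,840
Less deposit already applied: $2,280,840 − $42,020 = $2,238,820
Cap: 4% of $752,500 = $30,100
Cap at $30,100: $2,238,820 exceeds the cap → $30,100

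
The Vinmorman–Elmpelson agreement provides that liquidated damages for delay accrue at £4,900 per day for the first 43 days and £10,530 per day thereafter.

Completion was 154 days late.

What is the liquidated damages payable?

Liquidated damages: £1,379,530

First 43 days: 43 × £4,900 = £210,700
Remaining days: (154 − 43) × £10,530 = £1,168,830
Accrued per-day damages: £210,700 + £1,168,830 = £1,379,530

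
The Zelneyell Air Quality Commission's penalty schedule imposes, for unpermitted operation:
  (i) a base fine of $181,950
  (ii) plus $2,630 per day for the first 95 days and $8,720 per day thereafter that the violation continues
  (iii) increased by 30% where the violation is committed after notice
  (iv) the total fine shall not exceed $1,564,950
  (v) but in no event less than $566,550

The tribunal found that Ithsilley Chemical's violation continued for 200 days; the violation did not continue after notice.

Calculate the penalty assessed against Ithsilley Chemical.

Civil penalty: $1,347,400

First 95 days: 95 × $2,630 = $249,850
Remaining days: (200 − 95) × $8,720 = $915,600
Per-day component: $249,850 + $915,600 = $1,165,450
Base plus per-day: $181,950 + $1,165,450 = $1,347,400
The violation did not continue after notice: no 30% increase.
Cap at $1,564,950: $1,347,400 is within the cap, no reduction.
Minimum $566,550: $1,347,400 meets the minimum, no increase.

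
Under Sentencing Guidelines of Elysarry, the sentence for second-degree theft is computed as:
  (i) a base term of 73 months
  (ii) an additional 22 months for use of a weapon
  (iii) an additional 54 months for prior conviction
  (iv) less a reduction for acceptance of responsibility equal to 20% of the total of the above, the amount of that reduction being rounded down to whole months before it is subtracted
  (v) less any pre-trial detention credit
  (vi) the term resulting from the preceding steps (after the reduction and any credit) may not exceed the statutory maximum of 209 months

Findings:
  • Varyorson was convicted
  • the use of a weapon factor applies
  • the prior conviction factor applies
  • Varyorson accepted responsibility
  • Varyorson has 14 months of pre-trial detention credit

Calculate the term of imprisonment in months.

106 months

Use of a weapon enhancement: +22 months
Prior conviction enhancement: +54 months
Adjusted term: 73 months + 22 months + 54 months = 149 months
Acceptance of responsibility reduction: 20% of 149 months = 29 months (rounded down)
After reduction: 149 − 29 = 120 months
Less pre-trial detention credit: 120 months − 14 months = 106 months
Cap at 209 months: 106 months is within the cap, no reduction.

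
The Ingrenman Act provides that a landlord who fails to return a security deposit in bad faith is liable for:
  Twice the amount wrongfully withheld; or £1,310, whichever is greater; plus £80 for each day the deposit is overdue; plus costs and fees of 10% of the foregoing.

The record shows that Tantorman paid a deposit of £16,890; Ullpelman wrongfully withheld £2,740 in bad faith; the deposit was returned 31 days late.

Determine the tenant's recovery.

£8,756

Doubled: 2 × £2,740 = £5,480
Minimum £1,310: £5,480 meets the minimum, no increase.
Late-return penalty: 31 × £80 = £2,480
Damages plus late penalty: £5,480 + £2,480 = £7,960
Costs and fees: 10% of £7,960 = £796
Total recovery: £7,960 + £796 = £8,756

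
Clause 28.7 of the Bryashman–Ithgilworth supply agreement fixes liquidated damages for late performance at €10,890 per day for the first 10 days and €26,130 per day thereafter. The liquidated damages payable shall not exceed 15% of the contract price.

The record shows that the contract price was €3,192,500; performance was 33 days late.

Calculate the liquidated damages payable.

€478,875

First 10 days: 10 × €10,890 = €108,900
Remaining days: (33 − 10) × €26,130 = €600,990
Accrued per-day damages: €108,900 + €600,990 = €709,890
Cap: 15% of €3,192,500 = €478,875
Cap at €478,875: €709,890 exceeds the cap → €478,875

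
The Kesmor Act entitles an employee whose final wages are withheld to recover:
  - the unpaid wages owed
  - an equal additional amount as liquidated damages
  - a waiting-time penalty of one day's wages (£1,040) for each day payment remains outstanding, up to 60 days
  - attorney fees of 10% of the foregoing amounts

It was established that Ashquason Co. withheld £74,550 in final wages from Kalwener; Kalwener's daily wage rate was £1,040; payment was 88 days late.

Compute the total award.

£232,650

Liquidated damages (equal amount): £74,550
Penalty days: min(88, 60) = 60
Waiting-time penalty: 60 × £1,040 = £62,400
Subtotal: £74,550 + £74,550 + £62,400 = £211,500
Attorney fees: 10% of £211,500 = £21,150
Total award: £211,500 + £21,150 = £232,650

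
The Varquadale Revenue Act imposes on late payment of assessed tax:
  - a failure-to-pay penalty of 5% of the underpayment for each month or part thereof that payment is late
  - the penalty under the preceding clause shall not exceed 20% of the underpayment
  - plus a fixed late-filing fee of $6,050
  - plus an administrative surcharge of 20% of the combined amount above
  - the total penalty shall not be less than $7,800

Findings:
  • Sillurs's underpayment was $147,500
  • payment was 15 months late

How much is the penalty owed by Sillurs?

Accrued rate: 5% × 15 = 75%, capped at 20% → 20%
Failure-to-pay penalty: 20% of $147,500 = $29,500
Penalty before surcharge: $29,500 + $6,050 = $35,550
Administrative surcharge: 20% of $35,550 = $7,110
Total penalty: $35,550 + $7,110 = $42,660
Minimum $7,800: $42,660 meets the minimum, no increase.

$42,660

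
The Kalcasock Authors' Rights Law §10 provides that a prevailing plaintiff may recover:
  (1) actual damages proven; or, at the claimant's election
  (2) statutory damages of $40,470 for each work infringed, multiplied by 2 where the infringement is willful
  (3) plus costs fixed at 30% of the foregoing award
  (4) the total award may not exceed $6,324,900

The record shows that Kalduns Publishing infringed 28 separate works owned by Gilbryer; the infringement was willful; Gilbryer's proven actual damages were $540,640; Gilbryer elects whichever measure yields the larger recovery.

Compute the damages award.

Award: $2,946,216

Statutory damages: 28 × $40,470 = $1,133,160
Doubled: 2 × $1,133,160 = $2,266,320
Greater of actual damages ($540,640) or enhanced statutory damages ($2,266,320): $2,266,320
Costs: 30% of $2,266,320 = $679,896
Award plus costs: $2,266,320 + $679,896 = $2,946,216
Cap at $6,324,900: $2,946,216 is within the cap, no reduction.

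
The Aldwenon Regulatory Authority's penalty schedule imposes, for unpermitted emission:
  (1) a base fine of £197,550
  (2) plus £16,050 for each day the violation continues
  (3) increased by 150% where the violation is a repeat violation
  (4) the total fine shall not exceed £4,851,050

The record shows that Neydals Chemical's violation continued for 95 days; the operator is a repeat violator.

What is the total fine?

£4,305,750

Per-day component: 95 × £16,050 = £1,524,750
Base plus per-day: £197,550 + £1,524,750 = £1,722,300
Enhancement: 150% of £1,722,300 = £2,583,450
Enhanced fine: £1,722,300 + £2,583,450 = £4,305,750
Cap at £4,851,050: £4,305,750 is within the cap, no reduction.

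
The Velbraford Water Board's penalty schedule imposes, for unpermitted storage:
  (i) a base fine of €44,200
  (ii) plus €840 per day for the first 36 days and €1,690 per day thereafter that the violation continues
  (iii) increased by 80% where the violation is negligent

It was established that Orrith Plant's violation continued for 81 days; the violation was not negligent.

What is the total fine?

First 36 days: 36 × €840 = €30,240
Remaining days: (81 − 36) × €1,690 = €76,050
Per-day component: €30,240 + €76,050 = €106,290
Base plus per-day: €44,200 + €106,290 = €150,490
The violation was not negligent: no 80% increase.

Civil penalty: €150,490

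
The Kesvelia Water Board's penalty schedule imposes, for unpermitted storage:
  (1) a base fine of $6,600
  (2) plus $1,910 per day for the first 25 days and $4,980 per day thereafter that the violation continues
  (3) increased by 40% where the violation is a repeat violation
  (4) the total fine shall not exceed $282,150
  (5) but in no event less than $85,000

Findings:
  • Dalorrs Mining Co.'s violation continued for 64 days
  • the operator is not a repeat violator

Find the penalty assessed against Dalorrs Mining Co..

$248,570

First 25 days: 25 × $1,910 = $47,750
Remaining days: (64 − 25) × $4,980 = $194,220
Per-day component: $47,750 + $194,220 = $241,970
Base plus per-day: $6,600 + $241,970 = $248,570
The operator is not a repeat violator: no 40% increase.
Cap at $282,150: $248,570 is within the cap, no reduction.
Minimum $85,000: $248,570 meets the minimum, no increase.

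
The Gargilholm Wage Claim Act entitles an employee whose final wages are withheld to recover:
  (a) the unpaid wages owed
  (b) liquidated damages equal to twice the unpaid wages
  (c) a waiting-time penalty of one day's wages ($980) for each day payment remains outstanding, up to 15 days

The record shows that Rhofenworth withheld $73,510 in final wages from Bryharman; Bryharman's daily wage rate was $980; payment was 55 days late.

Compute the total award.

Doubled: 2 × $73,510 = $147,020
Penalty days: min(55, 15) = 15
Waiting-time penalty: 15 × $980 = $14,700
Total award: $73,510 + $147,020 + $14,700 = $235,230

$235,230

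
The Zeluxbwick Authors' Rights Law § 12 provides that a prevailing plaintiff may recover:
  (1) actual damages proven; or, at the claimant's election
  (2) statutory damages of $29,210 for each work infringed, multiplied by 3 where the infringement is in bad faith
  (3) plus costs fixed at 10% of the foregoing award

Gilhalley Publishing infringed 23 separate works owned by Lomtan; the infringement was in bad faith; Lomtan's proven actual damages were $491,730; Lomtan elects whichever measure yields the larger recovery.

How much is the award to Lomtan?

Statutory damages: 23 × $29,210 = $671,830
Trebled: 3 × $671,830 = $2,015,490
Greater of actual damages ($491,730) or enhanced statutory damages ($2,015,490): $2,015,490
Costs: 10% of $2,015,490 = $201,549
Award plus costs: $2,015,490 + $201,549 = $2,217,039

$2,217,039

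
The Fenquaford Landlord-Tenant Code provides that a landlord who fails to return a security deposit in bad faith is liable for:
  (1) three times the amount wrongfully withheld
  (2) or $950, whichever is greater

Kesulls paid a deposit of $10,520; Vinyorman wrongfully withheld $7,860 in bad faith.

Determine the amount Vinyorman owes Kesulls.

$23,580

Trebled: 3 × $7,860 = $23,580
Minimum $950: $23,580 meets the minimum, no increase.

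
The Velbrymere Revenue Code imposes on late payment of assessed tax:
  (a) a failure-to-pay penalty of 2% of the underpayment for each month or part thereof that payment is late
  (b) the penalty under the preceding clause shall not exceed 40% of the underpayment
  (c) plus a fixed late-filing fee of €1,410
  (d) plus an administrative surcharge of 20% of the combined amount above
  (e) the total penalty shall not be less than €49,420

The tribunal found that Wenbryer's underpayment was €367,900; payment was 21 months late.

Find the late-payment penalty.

Accrued rate: 2% × 21 = 42%, capped at 40% → 40%
Failure-to-pay penalty: 40% of €367,900 = €147,160
Penalty before surcharge: €147,160 + €1,410 = €148,570
Administrative surcharge: 20% of €148,570 = €29,714
Total penalty: €148,570 + €29,714 = €178,284
Minimum €49,420: €178,284 meets the minimum, no increase.

€178,284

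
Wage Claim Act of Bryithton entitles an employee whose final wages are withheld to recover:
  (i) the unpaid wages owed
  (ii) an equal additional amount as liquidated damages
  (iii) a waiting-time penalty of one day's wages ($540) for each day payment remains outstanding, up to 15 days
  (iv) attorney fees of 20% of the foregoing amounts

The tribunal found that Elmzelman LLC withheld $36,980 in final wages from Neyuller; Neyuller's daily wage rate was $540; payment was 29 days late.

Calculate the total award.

Liquidated damages (equal amount): $36,980
Penalty days: min(29, 15) = 15
Waiting-time penalty: 15 × $540 = $8,100
Subtotal: $36,980 + $36,980 + $8,100 = $82,060
Attorney fees: 20% of $82,060 = $16,412
Total award: $82,060 + $16,412 = $98,472

$98,472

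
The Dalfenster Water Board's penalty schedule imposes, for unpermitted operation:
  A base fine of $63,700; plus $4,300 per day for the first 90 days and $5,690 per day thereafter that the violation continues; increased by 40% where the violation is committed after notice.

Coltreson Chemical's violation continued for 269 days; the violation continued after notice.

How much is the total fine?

$2,056,894

First 90 days: 90 × $4,300 = $387,000
Remaining days: (269 − 90) × $5,690 = $1,018,510
Per-day component: $387,000 + $1,018,510 = $1,405,510
Base plus per-day: $63,700 + $1,405,510 = $1,469,210
Enhancement: 40% of $1,469,210 = $587,684
Enhanced fine: $1,469,210 + $587,684 = $2,056,894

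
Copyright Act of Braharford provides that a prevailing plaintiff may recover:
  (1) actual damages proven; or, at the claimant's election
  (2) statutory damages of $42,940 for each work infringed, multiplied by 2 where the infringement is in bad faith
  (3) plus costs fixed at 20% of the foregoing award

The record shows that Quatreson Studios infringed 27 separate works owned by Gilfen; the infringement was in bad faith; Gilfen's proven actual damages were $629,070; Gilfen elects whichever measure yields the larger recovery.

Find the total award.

$2,782,512

Statutory damages: 27 × $42,940 = $1,159,380
Doubled: 2 × $1,159,380 = $2,318,760
Greater of actual damages ($629,070) or enhanced statutory damages ($2,318,760): $2,318,760
Costs: 20% of $2,318,760 = $463,752
Award plus costs: $2,318,760 + $463,752 = $2,782,512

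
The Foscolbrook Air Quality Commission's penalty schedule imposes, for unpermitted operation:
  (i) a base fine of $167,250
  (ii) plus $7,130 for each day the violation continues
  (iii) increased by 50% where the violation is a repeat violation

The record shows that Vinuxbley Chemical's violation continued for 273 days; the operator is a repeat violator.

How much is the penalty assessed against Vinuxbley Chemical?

$3,170,610

Per-day component: 273 × $7,130 = $1,946,490
Base plus per-day: $167,250 + $1,946,490 = $2,113,740
Enhancement: 50% of $2,113,740 = $1,056,870
Enhanced fine: $2,113,740 + $1,056,870 = $3,170,610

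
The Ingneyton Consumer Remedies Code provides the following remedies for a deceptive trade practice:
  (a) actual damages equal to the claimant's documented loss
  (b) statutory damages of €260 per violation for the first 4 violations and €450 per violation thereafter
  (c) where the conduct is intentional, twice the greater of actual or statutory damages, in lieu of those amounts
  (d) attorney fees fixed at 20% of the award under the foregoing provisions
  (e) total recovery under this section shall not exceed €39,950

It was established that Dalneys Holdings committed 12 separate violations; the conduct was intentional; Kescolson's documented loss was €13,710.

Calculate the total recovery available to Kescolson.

First 4 violations: 4 × €260 = €1,040
Remaining violations: (12 − 4) × €450 = €3,600
Statutory damages: €1,040 + €3,600 = €4,640
Greater of actual damages (€13,710) or statutory damages (€4,640): €13,710
Doubled: 2 × €13,710 = €27,420
Attorney fees: 20% of €27,420 = €5,484
Total before cap: €27,420 + €5,484 = €32,904
Cap at €39,950: €32,904 is within the cap, no reduction.

€32,904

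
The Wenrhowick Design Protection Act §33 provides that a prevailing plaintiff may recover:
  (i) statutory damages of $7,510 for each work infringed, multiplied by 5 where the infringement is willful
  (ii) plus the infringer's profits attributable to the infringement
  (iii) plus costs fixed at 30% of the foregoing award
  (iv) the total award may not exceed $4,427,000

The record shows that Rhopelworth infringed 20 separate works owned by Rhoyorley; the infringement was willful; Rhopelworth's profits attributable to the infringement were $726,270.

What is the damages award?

Statutory damages: 20 × $7,510 = $150,200
Multiplied by 5: 5 × $150,200 = $751,000
Combined award: $751,000 + $726,270 = $1,477,270
Costs: 30% of $1,477,270 = $443,181
Award plus costs: $1,477,270 + $443,181 = $1,920,451
Cap at $4,427,000: $1,920,451 is within the cap, no reduction.

$1,920,451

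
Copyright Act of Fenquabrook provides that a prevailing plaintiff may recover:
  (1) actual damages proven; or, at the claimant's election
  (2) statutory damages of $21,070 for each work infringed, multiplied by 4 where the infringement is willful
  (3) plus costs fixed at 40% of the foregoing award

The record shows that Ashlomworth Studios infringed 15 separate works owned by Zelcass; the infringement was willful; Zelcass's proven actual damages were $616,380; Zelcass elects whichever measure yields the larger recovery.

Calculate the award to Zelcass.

Award: $1,769,880

Statutory damages: 15 × $21,070 = $316,050
Multiplied by 4: 4 × $316,050 = $1,264,200
Greater of actual damages ($616,380) or enhanced statutory damages ($1,264,200): $1,264,200
Costs: 40% of $1,264,200 = $505,680
Award plus costs: $1,264,200 + $505,680 = $1,769,880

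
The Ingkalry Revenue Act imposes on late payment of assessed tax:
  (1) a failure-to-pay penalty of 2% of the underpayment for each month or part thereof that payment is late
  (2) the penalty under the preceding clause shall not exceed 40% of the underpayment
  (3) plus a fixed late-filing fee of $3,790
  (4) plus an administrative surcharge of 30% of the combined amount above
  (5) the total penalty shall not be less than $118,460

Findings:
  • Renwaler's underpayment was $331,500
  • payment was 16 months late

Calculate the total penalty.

Accrued rate: 2% × 16 = 32%, capped at 40% → 32%
Failure-to-pay penalty: 32% of $331,500 = $106,080
Penalty before surcharge: $106,080 + $3,790 = $109,870
Administrative surcharge: 30% of $109,870 = $32,961
Total penalty: $109,870 + $32,961 = $142,831
Minimum $118,460: $142,831 meets the minimum, no increase.

$142,831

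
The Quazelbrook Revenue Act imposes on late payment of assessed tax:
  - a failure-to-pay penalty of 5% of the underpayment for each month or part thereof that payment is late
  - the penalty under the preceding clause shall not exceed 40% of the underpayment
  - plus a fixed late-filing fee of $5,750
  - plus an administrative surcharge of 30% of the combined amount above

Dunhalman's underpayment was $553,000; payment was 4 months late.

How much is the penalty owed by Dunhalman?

Accrued rate: 5% × 4 = 20%, capped at 40% → 20%
Failure-to-pay penalty: 20% of $553,000 = $110,600
Penalty before surcharge: $110,600 + $5,750 = $116,350
Administrative surcharge: 30% of $116,350 = $34,905
Total penalty: $116,350 + $34,905 = $151,255

$151,255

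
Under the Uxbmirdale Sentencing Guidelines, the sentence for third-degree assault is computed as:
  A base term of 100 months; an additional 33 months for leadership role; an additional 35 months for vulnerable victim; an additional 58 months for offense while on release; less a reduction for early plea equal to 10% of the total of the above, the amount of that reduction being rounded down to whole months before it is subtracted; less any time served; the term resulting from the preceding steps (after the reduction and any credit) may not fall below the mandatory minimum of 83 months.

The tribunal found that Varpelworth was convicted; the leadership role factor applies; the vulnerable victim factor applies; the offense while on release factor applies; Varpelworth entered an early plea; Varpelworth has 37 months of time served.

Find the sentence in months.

167 months

Leadership role enhancement: +33 months
Vulnerable victim enhancement: +35 months
Offense while on release enhancement: +58 months
Adjusted term: 100 months + 33 months + 35 months + 58 months = 226 months
Early plea reduction: 10% of 226 months = 22 months (rounded down)
After reduction: 226 − 22 = 204 months
Less time served: 204 months − 37 months = 167 months
Minimum 83 months: 167 months meets the minimum, no increase.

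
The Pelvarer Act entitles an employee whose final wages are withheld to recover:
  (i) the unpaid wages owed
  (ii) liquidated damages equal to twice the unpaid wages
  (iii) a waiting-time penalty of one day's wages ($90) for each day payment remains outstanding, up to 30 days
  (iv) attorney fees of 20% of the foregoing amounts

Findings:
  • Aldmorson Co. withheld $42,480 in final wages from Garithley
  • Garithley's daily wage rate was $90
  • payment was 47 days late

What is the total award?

Doubled: 2 × $42,480 = $84,960
Penalty days: min(47, 30) = 30
Waiting-time penalty: 30 × $90 = $2,700
Subtotal: $42,480 + $84,960 + $2,700 = $130,140
Attorney fees: 20% of $130,140 = $26,028
Total award: $130,140 + $26,028 = $156,168

Total award: $156,168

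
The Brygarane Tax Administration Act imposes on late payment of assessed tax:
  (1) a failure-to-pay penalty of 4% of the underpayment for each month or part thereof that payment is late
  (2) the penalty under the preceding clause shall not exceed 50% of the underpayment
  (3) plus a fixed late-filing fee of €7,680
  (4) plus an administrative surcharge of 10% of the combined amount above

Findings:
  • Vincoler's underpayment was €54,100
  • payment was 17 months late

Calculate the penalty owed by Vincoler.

€38,203

Accrued rate: 4% × 17 = 68%, capped at 50% → 50%
Failure-to-pay penalty: 50% of €54,100 = €27,050
Penalty before surcharge: €27,050 + €7,680 = €34,730
Administrative surcharge: 10% of €34,730 = €3,473
Total penalty: €34,730 + €3,473 = €38,203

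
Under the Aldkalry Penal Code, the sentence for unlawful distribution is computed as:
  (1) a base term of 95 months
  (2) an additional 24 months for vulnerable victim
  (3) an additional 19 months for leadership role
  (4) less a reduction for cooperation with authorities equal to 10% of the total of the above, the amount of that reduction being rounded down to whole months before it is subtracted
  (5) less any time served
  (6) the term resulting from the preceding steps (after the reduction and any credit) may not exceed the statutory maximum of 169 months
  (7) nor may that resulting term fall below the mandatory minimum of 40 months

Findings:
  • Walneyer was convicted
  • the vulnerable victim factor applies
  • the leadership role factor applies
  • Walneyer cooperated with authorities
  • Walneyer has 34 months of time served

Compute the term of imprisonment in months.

Sentence: 91 months

Vulnerable victim enhancement: +24 months
Leadership role enhancement: +19 months
Adjusted term: 95 months + 24 months + 19 months = 138 months
Cooperation with authorities reduction: 10% of 138 months = 13 months (rounded down)
After reduction: 138 − 13 = 125 months
Less time served: 125 months − 34 months = 91 months
Cap at 169 months: 91 months is within the cap, no reduction.
Minimum 40 months: 91 months meets the minimum, no increase.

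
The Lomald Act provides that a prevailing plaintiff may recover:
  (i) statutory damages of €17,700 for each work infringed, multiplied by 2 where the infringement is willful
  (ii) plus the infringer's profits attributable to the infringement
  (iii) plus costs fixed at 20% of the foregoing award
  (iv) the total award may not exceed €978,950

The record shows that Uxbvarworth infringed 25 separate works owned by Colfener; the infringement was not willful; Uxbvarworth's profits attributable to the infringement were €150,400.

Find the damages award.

Statutory damages: 25 × €17,700 = €442,500
Infringement not willful: no ×2 enhancement.
Combined award: €442,500 + €150,400 = €592,900
Costs: 20% of €592,900 = €118,580
Award plus costs: €592,900 + €118,580 = €711,480
Cap at €978,950: €711,480 is within the cap, no reduction.

€711,480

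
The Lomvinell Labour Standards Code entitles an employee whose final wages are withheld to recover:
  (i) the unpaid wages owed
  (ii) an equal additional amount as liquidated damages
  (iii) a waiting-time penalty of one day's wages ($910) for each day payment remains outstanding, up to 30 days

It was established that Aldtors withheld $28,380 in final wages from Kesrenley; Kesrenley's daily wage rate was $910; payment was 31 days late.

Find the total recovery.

$84,060

Liquidated damages (equal amount): $28,380
Penalty days: min(31, 30) = 30
Waiting-time penalty: 30 × $910 = $27,300
Total award: $28,380 + $28,380 + $27,300 = $84,060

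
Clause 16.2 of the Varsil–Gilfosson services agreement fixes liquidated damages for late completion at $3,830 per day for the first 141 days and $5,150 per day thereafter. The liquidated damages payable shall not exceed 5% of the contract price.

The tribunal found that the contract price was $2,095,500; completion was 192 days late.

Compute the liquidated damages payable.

$104,775

First 141 days: 141 × $3,830 = $540,030
Remaining days: (192 − 141) × $5,150 = $262,650
Accrued per-day damages: $540,030 + $262,650 = $802,680
Cap: 5% of $2,095,500 = $104,775
Cap at $104,775: $802,680 exceeds the cap → $104,775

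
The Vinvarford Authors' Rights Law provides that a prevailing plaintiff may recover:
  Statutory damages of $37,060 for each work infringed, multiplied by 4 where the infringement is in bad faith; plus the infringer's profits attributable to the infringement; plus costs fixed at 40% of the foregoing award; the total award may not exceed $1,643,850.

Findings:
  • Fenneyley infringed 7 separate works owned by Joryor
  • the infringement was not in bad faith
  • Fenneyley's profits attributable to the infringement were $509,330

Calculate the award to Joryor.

Statutory damages: 7 × $37,060 = $259,420
Infringement not in bad faith: no ×4 enhancement.
Combined award: $259,420 + $509,330 = $768,750
Costs: 40% of $768,750 = $307,500
Award plus costs: $768,750 + $307,500 = $1,076,250
Cap at $1,643,850: $1,076,250 is within the cap, no reduction.

$1,076,250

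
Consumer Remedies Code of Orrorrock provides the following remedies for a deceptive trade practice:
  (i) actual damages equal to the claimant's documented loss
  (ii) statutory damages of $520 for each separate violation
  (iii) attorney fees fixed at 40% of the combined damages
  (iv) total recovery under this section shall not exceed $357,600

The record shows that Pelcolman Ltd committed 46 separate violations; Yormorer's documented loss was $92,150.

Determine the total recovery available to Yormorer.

$162,498

Statutory damages: 46 × $520 = $23,920
Combined damages: $92,150 + $23,920 = $116,070
Attorney fees: 40% of $116,070 = $46,428
Total before cap: $116,070 + $46,428 = $162,498
Cap at $357,600: $162,498 is within the cap, no reduction.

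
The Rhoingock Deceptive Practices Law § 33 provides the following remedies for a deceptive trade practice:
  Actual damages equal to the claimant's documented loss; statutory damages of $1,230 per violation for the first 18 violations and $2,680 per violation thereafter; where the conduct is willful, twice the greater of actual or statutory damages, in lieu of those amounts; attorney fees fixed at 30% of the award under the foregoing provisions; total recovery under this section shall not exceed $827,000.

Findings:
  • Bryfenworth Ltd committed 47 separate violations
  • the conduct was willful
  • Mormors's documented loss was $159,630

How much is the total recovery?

$415,038

First 18 violations: 18 × $1,230 = $22,140
Remaining violations: (47 − 18) × $2,680 = $77,720
Statutory damages: $22,140 + $77,720 = $99,860
Greater of actual damages ($159,630) or statutory damages ($99,860): $159,630
Doubled: 2 × $159,630 = $319,260
Attorney fees: 30% of $319,260 = $95,778
Total before cap: $319,260 + $95,778 = $415,038
Cap at $827,000: $415,038 is within the cap, no reduction.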